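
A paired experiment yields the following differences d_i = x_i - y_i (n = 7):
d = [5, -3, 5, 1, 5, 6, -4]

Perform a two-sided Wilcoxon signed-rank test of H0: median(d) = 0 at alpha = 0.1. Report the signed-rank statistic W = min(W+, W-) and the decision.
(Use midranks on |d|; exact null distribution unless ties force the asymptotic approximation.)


Step 1: Drop any zero differences (none here) and take |d_i|.
|d| = [5, 3, 5, 1, 5, 6, 4]
Step 2: Midrank |d_i| (ties get averaged ranks).
ranks: |5|->5, |3|->2, |5|->5, |1|->1, |5|->5, |6|->7, |4|->3
Step 3: Attach original signs; sum ranks with positive sign and with negative sign.
W+ = 5 + 5 + 1 + 5 + 7 = 23
W- = 2 + 3 = 5
(Check: W+ + W- = 28 should equal n(n+1)/2 = 28.)
Step 4: Test statistic W = min(W+, W-) = 5.
Step 5: Ties in |d|, so use the tie-corrected normal approximation.
        E[W] = n(n+1)/4 = 7*8/4 = 14.
        Tie groups: |d|=5 (t=3); sum(t^3 - t) = 24.
        Var[W] = n(n+1)(2n+1)/24 - sum(t^3-t)/48 = 840/24 - 24/48 = 34.5.
        z = (W - E[W]) / sqrt(Var[W]) = (5 - 14) / 5.8737 = -1.5323.
        Two-sided p = 2*Phi(z) = 0.125458.
Step 6: alpha = 0.1. fail to reject H0.

W+ = 23, W- = 5, W = min = 5, p = 0.125458, fail to reject H0.


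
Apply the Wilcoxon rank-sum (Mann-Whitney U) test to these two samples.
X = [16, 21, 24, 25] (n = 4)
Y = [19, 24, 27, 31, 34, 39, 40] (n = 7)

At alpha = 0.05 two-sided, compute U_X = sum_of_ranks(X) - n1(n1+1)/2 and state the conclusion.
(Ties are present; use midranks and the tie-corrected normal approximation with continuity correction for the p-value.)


Step 1: Combine and sort all 11 observations; assign midranks.
sorted (value, group): (16,X), (19,Y), (21,X), (24,X), (24,Y), (25,X), (27,Y), (31,Y), (34,Y), (39,Y), (40,Y)
ranks: 16->1, 19->2, 21->3, 24->4.5, 24->4.5, 25->6, 27->7, 31->8, 34->9, 39->10, 40->11
Step 2: Rank sum for X: R1 = 1 + 3 + 4.5 + 6 = 14.5.
Step 3: U_X = R1 - n1(n1+1)/2 = 14.5 - 4*5/2 = 14.5 - 10 = 4.5.
       U_Y = n1*n2 - U_X = 28 - 4.5 = 23.5.
Step 4: Ties are present, so use the tie-corrected normal approximation (with continuity correction) for the p-value.
Step 5: p-value = 0.088247; compare to alpha = 0.05. fail to reject H0.

U_X = 4.5, p = 0.088247, fail to reject H0 at alpha = 0.05.


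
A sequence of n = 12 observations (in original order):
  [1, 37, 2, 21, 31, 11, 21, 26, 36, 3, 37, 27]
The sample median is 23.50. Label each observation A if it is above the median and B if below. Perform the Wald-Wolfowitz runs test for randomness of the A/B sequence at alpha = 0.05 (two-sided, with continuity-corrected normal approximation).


Step 1: Compute median = 23.50; label A = above, B = below.
Labels in order: BABBABBAABAA  (n_A = 6, n_B = 6)
Step 2: Count runs R = 8.
Step 3: Under H0 (random ordering), E[R] = 2*n_A*n_B/(n_A+n_B) + 1 = 2*6*6/12 + 1 = 7.0000.
        Var[R] = 2*n_A*n_B*(2*n_A*n_B - n_A - n_B) / ((n_A+n_B)^2 * (n_A+n_B-1)) = 4320/1584 = 2.7273.
        SD[R] = 1.6514.
Step 4: Continuity-corrected z = (R - 0.5 - E[R]) / SD[R] = (8 - 0.5 - 7.0000) / 1.6514 = 0.3028.
Step 5: Two-sided p-value via normal approximation = 2*(1 - Phi(|z|)) = 0.762069.
Step 6: alpha = 0.05. fail to reject H0.

R = 8, z = 0.3028, p = 0.762069, fail to reject H0.


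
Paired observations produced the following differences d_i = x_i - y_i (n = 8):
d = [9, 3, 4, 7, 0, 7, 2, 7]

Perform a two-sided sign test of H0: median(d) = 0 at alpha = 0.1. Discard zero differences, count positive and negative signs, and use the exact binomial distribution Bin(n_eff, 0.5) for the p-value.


Step 1: Discard zero differences. Original n = 8; n_eff = number of nonzero differences = 7.
Nonzero differences (with sign): +9, +3, +4, +7, +7, +2, +7
Step 2: Count signs: positive = 7, negative = 0.
Step 3: Under H0: P(positive) = 0.5, so the number of positives S ~ Bin(7, 0.5).
Step 4: Two-sided exact p-value = sum of Bin(7,0.5) probabilities at or below the observed probability = 0.015625.
Step 5: alpha = 0.1. reject H0.

n_eff = 7, pos = 7, neg = 0, p = 0.015625, reject H0.


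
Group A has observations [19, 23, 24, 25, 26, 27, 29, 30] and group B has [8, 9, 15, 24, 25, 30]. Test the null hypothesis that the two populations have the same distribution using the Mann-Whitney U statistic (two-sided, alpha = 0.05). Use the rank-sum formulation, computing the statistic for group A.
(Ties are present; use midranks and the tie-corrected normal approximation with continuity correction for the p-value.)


Step 1: Combine and sort all 14 observations; assign midranks.
sorted (value, group): (8,Y), (9,Y), (15,Y), (19,X), (23,X), (24,X), (24,Y), (25,X), (25,Y), (26,X), (27,X), (29,X), (30,X), (30,Y)
ranks: 8->1, 9->2, 15->3, 19->4, 23->5, 24->6.5, 24->6.5, 25->8.5, 25->8.5, 26->10, 27->11, 29->12, 30->13.5, 30->13.5
Step 2: Rank sum for X: R1 = 4 + 5 + 6.5 + 8.5 + 10 + 11 + 12 + 13.5 = 70.5.
Step 3: U_X = R1 - n1(n1+1)/2 = 70.5 - 8*9/2 = 70.5 - 36 = 34.5.
       U_Y = n1*n2 - U_X = 48 - 34.5 = 13.5.
Step 4: Ties are present, so use the tie-corrected normal approximation (with continuity correction) for the p-value.
Step 5: p-value = 0.195227; compare to alpha = 0.05. fail to reject H0.

U_X = 34.5, p = 0.195227, fail to reject H0 at alpha = 0.05.


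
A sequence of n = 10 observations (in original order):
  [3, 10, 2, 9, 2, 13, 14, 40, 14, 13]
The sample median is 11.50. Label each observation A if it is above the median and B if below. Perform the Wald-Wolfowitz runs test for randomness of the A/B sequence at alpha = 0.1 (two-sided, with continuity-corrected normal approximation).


Step 1: Compute median = 11.50; label A = above, B = below.
Labels in order: BBBBBAAAAA  (n_A = 5, n_B = 5)
Step 2: Count runs R = 2.
Step 3: Under H0 (random ordering), E[R] = 2*n_A*n_B/(n_A+n_B) + 1 = 2*5*5/10 + 1 = 6.0000.
        Var[R] = 2*n_A*n_B*(2*n_A*n_B - n_A - n_B) / ((n_A+n_B)^2 * (n_A+n_B-1)) = 2000/900 = 2.2222.
        SD[R] = 1.4907.
Step 4: Continuity-corrected z = (R + 0.5 - E[R]) / SD[R] = (2 + 0.5 - 6.0000) / 1.4907 = -2.3479.
Step 5: Two-sided p-value via normal approximation = 2*(1 - Phi(|z|)) = 0.018881.
Step 6: alpha = 0.1. reject H0.

R = 2, z = -2.3479, p = 0.018881, reject H0.


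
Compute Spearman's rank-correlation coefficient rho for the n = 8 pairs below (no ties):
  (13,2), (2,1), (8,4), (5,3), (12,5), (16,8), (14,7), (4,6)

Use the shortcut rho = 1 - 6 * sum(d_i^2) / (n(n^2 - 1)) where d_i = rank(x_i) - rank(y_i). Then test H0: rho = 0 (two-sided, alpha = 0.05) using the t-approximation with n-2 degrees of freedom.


Step 1: Rank x and y separately (midranks; no ties here).
rank(x): 13->6, 2->1, 8->4, 5->3, 12->5, 16->8, 14->7, 4->2
rank(y): 2->2, 1->1, 4->4, 3->3, 5->5, 8->8, 7->7, 6->6
Step 2: d_i = R_x(i) - R_y(i); compute d_i^2.
  (6-2)^2=16, (1-1)^2=0, (4-4)^2=0, (3-3)^2=0, (5-5)^2=0, (8-8)^2=0, (7-7)^2=0, (2-6)^2=16
sum(d^2) = 32.
Step 3: rho = 1 - 6*32 / (8*(8^2 - 1)) = 1 - 192/504 = 0.619048.
Step 4: Under H0, t = rho * sqrt((n-2)/(1-rho^2)) = 1.9308 ~ t(6).
Step 5: Two-sided p-value from the t-distribution with 6 df = 0.101733.
Step 6: alpha = 0.05. fail to reject H0.

rho = 0.6190, p = 0.101733, fail to reject H0 at alpha = 0.05.


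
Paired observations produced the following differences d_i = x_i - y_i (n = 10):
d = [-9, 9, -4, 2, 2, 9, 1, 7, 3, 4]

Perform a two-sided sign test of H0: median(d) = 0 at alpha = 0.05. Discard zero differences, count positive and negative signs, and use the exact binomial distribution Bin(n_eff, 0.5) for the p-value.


Step 1: Discard zero differences. Original n = 10; n_eff = number of nonzero differences = 10.
Nonzero differences (with sign): -9, +9, -4, +2, +2, +9, +1, +7, +3, +4
Step 2: Count signs: positive = 8, negative = 2.
Step 3: Under H0: P(positive) = 0.5, so the number of positives S ~ Bin(10, 0.5).
Step 4: Two-sided exact p-value = sum of Bin(10,0.5) probabilities at or below the observed probability = 0.109375.
Step 5: alpha = 0.05. fail to reject H0.

n_eff = 10, pos = 8, neg = 2, p = 0.109375, fail to reject H0.


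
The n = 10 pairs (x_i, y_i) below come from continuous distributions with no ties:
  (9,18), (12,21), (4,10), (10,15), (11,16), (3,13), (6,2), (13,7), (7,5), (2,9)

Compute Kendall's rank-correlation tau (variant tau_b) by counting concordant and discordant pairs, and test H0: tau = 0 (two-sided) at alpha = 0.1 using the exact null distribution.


Step 1: Enumerate the 45 unordered pairs (i,j) with i<j and classify each by sign(x_j-x_i) * sign(y_j-y_i).
  (1,2):dx=+3,dy=+3->C; (1,3):dx=-5,dy=-8->C; (1,4):dx=+1,dy=-3->D; (1,5):dx=+2,dy=-2->D
  (1,6):dx=-6,dy=-5->C; (1,7):dx=-3,dy=-16->C; (1,8):dx=+4,dy=-11->D; (1,9):dx=-2,dy=-13->C
  (1,10):dx=-7,dy=-9->C; (2,3):dx=-8,dy=-11->C; (2,4):dx=-2,dy=-6->C; (2,5):dx=-1,dy=-5->C
  (2,6):dx=-9,dy=-8->C; (2,7):dx=-6,dy=-19->C; (2,8):dx=+1,dy=-14->D; (2,9):dx=-5,dy=-16->C
  (2,10):dx=-10,dy=-12->C; (3,4):dx=+6,dy=+5->C; (3,5):dx=+7,dy=+6->C; (3,6):dx=-1,dy=+3->D
  (3,7):dx=+2,dy=-8->D; (3,8):dx=+9,dy=-3->D; (3,9):dx=+3,dy=-5->D; (3,10):dx=-2,dy=-1->C
  (4,5):dx=+1,dy=+1->C; (4,6):dx=-7,dy=-2->C; (4,7):dx=-4,dy=-13->C; (4,8):dx=+3,dy=-8->D
  (4,9):dx=-3,dy=-10->C; (4,10):dx=-8,dy=-6->C; (5,6):dx=-8,dy=-3->C; (5,7):dx=-5,dy=-14->C
  (5,8):dx=+2,dy=-9->D; (5,9):dx=-4,dy=-11->C; (5,10):dx=-9,dy=-7->C; (6,7):dx=+3,dy=-11->D
  (6,8):dx=+10,dy=-6->D; (6,9):dx=+4,dy=-8->D; (6,10):dx=-1,dy=-4->C; (7,8):dx=+7,dy=+5->C
  (7,9):dx=+1,dy=+3->C; (7,10):dx=-4,dy=+7->D; (8,9):dx=-6,dy=-2->C; (8,10):dx=-11,dy=+2->D
  (9,10):dx=-5,dy=+4->D
Step 2: C = 29, D = 16, total pairs = 45.
Step 3: tau = (C - D)/(n(n-1)/2) = (29 - 16)/45 = 0.288889.
Step 4: Exact two-sided p-value (enumerate n! = 3628800 permutations of y under H0): p = 0.291248.
Step 5: alpha = 0.1. fail to reject H0.

tau_b = 0.2889 (C=29, D=16), p = 0.291248, fail to reject H0.


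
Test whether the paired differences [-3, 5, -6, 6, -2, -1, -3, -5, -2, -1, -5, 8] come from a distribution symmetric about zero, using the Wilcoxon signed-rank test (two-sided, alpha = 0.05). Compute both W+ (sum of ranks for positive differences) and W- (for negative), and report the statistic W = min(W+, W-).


Step 1: Drop any zero differences (none here) and take |d_i|.
|d| = [3, 5, 6, 6, 2, 1, 3, 5, 2, 1, 5, 8]
Step 2: Midrank |d_i| (ties get averaged ranks).
ranks: |3|->5.5, |5|->8, |6|->10.5, |6|->10.5, |2|->3.5, |1|->1.5, |3|->5.5, |5|->8, |2|->3.5, |1|->1.5, |5|->8, |8|->12
Step 3: Attach original signs; sum ranks with positive sign and with negative sign.
W+ = 8 + 10.5 + 12 = 30.5
W- = 5.5 + 10.5 + 3.5 + 1.5 + 5.5 + 8 + 3.5 + 1.5 + 8 = 47.5
(Check: W+ + W- = 78 should equal n(n+1)/2 = 78.)
Step 4: Test statistic W = min(W+, W-) = 30.5.
Step 5: Ties in |d|, so use the tie-corrected normal approximation.
        E[W] = n(n+1)/4 = 12*13/4 = 39.
        Tie groups: |d|=1 (t=2), |d|=2 (t=2), |d|=3 (t=2), |d|=5 (t=3), |d|=6 (t=2); sum(t^3 - t) = 48.
        Var[W] = n(n+1)(2n+1)/24 - sum(t^3-t)/48 = 3900/24 - 48/48 = 161.5.
        z = (W - E[W]) / sqrt(Var[W]) = (30.5 - 39) / 12.7083 = -0.6689.
        Two-sided p = 2*Phi(z) = 0.503587.
Step 6: alpha = 0.05. fail to reject H0.

W+ = 30.5, W- = 47.5, W = min = 30.5, p = 0.503587, fail to reject H0.


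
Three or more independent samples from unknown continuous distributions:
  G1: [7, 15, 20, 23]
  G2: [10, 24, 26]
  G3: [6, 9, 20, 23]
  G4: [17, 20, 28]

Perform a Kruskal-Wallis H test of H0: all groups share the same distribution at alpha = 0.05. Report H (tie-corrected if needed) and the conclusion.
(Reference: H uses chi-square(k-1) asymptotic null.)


Step 1: Combine all N = 14 observations and assign midranks.
sorted (value, group, rank): (6,G3,1), (7,G1,2), (9,G3,3), (10,G2,4), (15,G1,5), (17,G4,6), (20,G1,8), (20,G3,8), (20,G4,8), (23,G1,10.5), (23,G3,10.5), (24,G2,12), (26,G2,13), (28,G4,14)
Step 2: Sum ranks within each group.
R_1 = 25.5 (n_1 = 4)
R_2 = 29 (n_2 = 3)
R_3 = 22.5 (n_3 = 4)
R_4 = 28 (n_4 = 3)
Step 3: H = 12/(N(N+1)) * sum(R_i^2/n_i) - 3(N+1)
     = 12/(14*15) * (25.5^2/4 + 29^2/3 + 22.5^2/4 + 28^2/3) - 3*15
     = 0.057143 * 830.792 - 45
     = 2.473810.
Step 4: Ties present; correction factor C = 1 - 30/(14^3 - 14) = 0.989011. Corrected H = 2.473810 / 0.989011 = 2.501296.
Step 5: Under H0, H ~ chi^2(3); p-value = 0.475057.
Step 6: alpha = 0.05. fail to reject H0.

H = 2.5013, df = 3, p = 0.475057, fail to reject H0.


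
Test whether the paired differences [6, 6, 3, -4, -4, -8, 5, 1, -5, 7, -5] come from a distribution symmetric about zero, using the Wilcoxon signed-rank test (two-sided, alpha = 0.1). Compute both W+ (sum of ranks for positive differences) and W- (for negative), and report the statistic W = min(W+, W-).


Step 1: Drop any zero differences (none here) and take |d_i|.
|d| = [6, 6, 3, 4, 4, 8, 5, 1, 5, 7, 5]
Step 2: Midrank |d_i| (ties get averaged ranks).
ranks: |6|->8.5, |6|->8.5, |3|->2, |4|->3.5, |4|->3.5, |8|->11, |5|->6, |1|->1, |5|->6, |7|->10, |5|->6
Step 3: Attach original signs; sum ranks with positive sign and with negative sign.
W+ = 8.5 + 8.5 + 2 + 6 + 1 + 10 = 36
W- = 3.5 + 3.5 + 11 + 6 + 6 = 30
(Check: W+ + W- = 66 should equal n(n+1)/2 = 66.)
Step 4: Test statistic W = min(W+, W-) = 30.
Step 5: Ties in |d|, so use the tie-corrected normal approximation.
        E[W] = n(n+1)/4 = 11*12/4 = 33.
        Tie groups: |d|=4 (t=2), |d|=5 (t=3), |d|=6 (t=2); sum(t^3 - t) = 36.
        Var[W] = n(n+1)(2n+1)/24 - sum(t^3-t)/48 = 3036/24 - 36/48 = 125.75.
        z = (W - E[W]) / sqrt(Var[W]) = (30 - 33) / 11.2138 = -0.2675.
        Two-sided p = 2*Phi(z) = 0.789064.
Step 6: alpha = 0.1. fail to reject H0.

W+ = 36, W- = 30, W = min = 30, p = 0.789064, fail to reject H0.


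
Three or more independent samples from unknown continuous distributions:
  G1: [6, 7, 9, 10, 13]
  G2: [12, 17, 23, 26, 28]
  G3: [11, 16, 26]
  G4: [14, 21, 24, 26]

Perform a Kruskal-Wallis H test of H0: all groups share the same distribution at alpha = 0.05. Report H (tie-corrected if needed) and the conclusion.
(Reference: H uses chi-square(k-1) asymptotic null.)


Step 1: Combine all N = 17 observations and assign midranks.
sorted (value, group, rank): (6,G1,1), (7,G1,2), (9,G1,3), (10,G1,4), (11,G3,5), (12,G2,6), (13,G1,7), (14,G4,8), (16,G3,9), (17,G2,10), (21,G4,11), (23,G2,12), (24,G4,13), (26,G2,15), (26,G3,15), (26,G4,15), (28,G2,17)
Step 2: Sum ranks within each group.
R_1 = 17 (n_1 = 5)
R_2 = 60 (n_2 = 5)
R_3 = 29 (n_3 = 3)
R_4 = 47 (n_4 = 4)
Step 3: H = 12/(N(N+1)) * sum(R_i^2/n_i) - 3(N+1)
     = 12/(17*18) * (17^2/5 + 60^2/5 + 29^2/3 + 47^2/4) - 3*18
     = 0.039216 * 1610.38 - 54
     = 9.152288.
Step 4: Ties present; correction factor C = 1 - 24/(17^3 - 17) = 0.995098. Corrected H = 9.152288 / 0.995098 = 9.197373.
Step 5: Under H0, H ~ chi^2(3); p-value = 0.026779.
Step 6: alpha = 0.05. reject H0.

H = 9.1974, df = 3, p = 0.026779, reject H0.


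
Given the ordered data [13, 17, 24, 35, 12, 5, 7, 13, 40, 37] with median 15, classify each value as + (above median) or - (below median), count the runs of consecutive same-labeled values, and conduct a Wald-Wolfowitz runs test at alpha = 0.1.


Step 1: Compute median = 15; label A = above, B = below.
Labels in order: BAAABBBBAA  (n_A = 5, n_B = 5)
Step 2: Count runs R = 4.
Step 3: Under H0 (random ordering), E[R] = 2*n_A*n_B/(n_A+n_B) + 1 = 2*5*5/10 + 1 = 6.0000.
        Var[R] = 2*n_A*n_B*(2*n_A*n_B - n_A - n_B) / ((n_A+n_B)^2 * (n_A+n_B-1)) = 2000/900 = 2.2222.
        SD[R] = 1.4907.
Step 4: Continuity-corrected z = (R + 0.5 - E[R]) / SD[R] = (4 + 0.5 - 6.0000) / 1.4907 = -1.0062.
Step 5: Two-sided p-value via normal approximation = 2*(1 - Phi(|z|)) = 0.314305.
Step 6: alpha = 0.1. fail to reject H0.

R = 4, z = -1.0062, p = 0.314305, fail to reject H0.


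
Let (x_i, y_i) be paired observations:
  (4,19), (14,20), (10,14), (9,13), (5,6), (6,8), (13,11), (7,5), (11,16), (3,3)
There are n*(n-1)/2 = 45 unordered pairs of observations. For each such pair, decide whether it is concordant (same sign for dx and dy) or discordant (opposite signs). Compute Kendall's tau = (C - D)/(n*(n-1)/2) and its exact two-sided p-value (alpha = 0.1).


Step 1: Enumerate the 45 unordered pairs (i,j) with i<j and classify each by sign(x_j-x_i) * sign(y_j-y_i).
  (1,2):dx=+10,dy=+1->C; (1,3):dx=+6,dy=-5->D; (1,4):dx=+5,dy=-6->D; (1,5):dx=+1,dy=-13->D
  (1,6):dx=+2,dy=-11->D; (1,7):dx=+9,dy=-8->D; (1,8):dx=+3,dy=-14->D; (1,9):dx=+7,dy=-3->D
  (1,10):dx=-1,dy=-16->C; (2,3):dx=-4,dy=-6->C; (2,4):dx=-5,dy=-7->C; (2,5):dx=-9,dy=-14->C
  (2,6):dx=-8,dy=-12->C; (2,7):dx=-1,dy=-9->C; (2,8):dx=-7,dy=-15->C; (2,9):dx=-3,dy=-4->C
  (2,10):dx=-11,dy=-17->C; (3,4):dx=-1,dy=-1->C; (3,5):dx=-5,dy=-8->C; (3,6):dx=-4,dy=-6->C
  (3,7):dx=+3,dy=-3->D; (3,8):dx=-3,dy=-9->C; (3,9):dx=+1,dy=+2->C; (3,10):dx=-7,dy=-11->C
  (4,5):dx=-4,dy=-7->C; (4,6):dx=-3,dy=-5->C; (4,7):dx=+4,dy=-2->D; (4,8):dx=-2,dy=-8->C
  (4,9):dx=+2,dy=+3->C; (4,10):dx=-6,dy=-10->C; (5,6):dx=+1,dy=+2->C; (5,7):dx=+8,dy=+5->C
  (5,8):dx=+2,dy=-1->D; (5,9):dx=+6,dy=+10->C; (5,10):dx=-2,dy=-3->C; (6,7):dx=+7,dy=+3->C
  (6,8):dx=+1,dy=-3->D; (6,9):dx=+5,dy=+8->C; (6,10):dx=-3,dy=-5->C; (7,8):dx=-6,dy=-6->C
  (7,9):dx=-2,dy=+5->D; (7,10):dx=-10,dy=-8->C; (8,9):dx=+4,dy=+11->C; (8,10):dx=-4,dy=-2->C
  (9,10):dx=-8,dy=-13->C
Step 2: C = 33, D = 12, total pairs = 45.
Step 3: tau = (C - D)/(n(n-1)/2) = (33 - 12)/45 = 0.466667.
Step 4: Exact two-sided p-value (enumerate n! = 3628800 permutations of y under H0): p = 0.072550.
Step 5: alpha = 0.1. reject H0.

tau_b = 0.4667 (C=33, D=12), p = 0.072550, reject H0.


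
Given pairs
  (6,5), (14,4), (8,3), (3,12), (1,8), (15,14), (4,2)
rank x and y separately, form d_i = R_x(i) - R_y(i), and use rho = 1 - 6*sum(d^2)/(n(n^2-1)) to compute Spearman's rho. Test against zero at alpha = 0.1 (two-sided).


Step 1: Rank x and y separately (midranks; no ties here).
rank(x): 6->4, 14->6, 8->5, 3->2, 1->1, 15->7, 4->3
rank(y): 5->4, 4->3, 3->2, 12->6, 8->5, 14->7, 2->1
Step 2: d_i = R_x(i) - R_y(i); compute d_i^2.
  (4-4)^2=0, (6-3)^2=9, (5-2)^2=9, (2-6)^2=16, (1-5)^2=16, (7-7)^2=0, (3-1)^2=4
sum(d^2) = 54.
Step 3: rho = 1 - 6*54 / (7*(7^2 - 1)) = 1 - 324/336 = 0.035714.
Step 4: Under H0, t = rho * sqrt((n-2)/(1-rho^2)) = 0.0799 ~ t(5).
Step 5: Two-sided p-value from the t-distribution with 5 df = 0.939408.
Step 6: alpha = 0.1. fail to reject H0.

rho = 0.0357, p = 0.939408, fail to reject H0 at alpha = 0.1.


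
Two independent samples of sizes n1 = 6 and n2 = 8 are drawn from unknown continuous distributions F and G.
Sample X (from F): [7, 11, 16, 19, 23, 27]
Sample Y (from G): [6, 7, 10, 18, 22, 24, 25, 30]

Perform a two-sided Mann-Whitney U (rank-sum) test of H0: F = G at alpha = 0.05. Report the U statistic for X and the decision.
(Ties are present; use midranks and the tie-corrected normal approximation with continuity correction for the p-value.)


Step 1: Combine and sort all 14 observations; assign midranks.
sorted (value, group): (6,Y), (7,X), (7,Y), (10,Y), (11,X), (16,X), (18,Y), (19,X), (22,Y), (23,X), (24,Y), (25,Y), (27,X), (30,Y)
ranks: 6->1, 7->2.5, 7->2.5, 10->4, 11->5, 16->6, 18->7, 19->8, 22->9, 23->10, 24->11, 25->12, 27->13, 30->14
Step 2: Rank sum for X: R1 = 2.5 + 5 + 6 + 8 + 10 + 13 = 44.5.
Step 3: U_X = R1 - n1(n1+1)/2 = 44.5 - 6*7/2 = 44.5 - 21 = 23.5.
       U_Y = n1*n2 - U_X = 48 - 23.5 = 24.5.
Step 4: Ties are present, so use the tie-corrected normal approximation (with continuity correction) for the p-value.
Step 5: p-value = 1.000000; compare to alpha = 0.05. fail to reject H0.

U_X = 23.5, p = 1.000000, fail to reject H0 at alpha = 0.05.


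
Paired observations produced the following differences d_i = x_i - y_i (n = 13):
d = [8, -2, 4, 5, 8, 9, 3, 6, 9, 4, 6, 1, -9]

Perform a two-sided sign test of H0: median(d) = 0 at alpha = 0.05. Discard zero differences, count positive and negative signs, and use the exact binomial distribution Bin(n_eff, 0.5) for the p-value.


Step 1: Discard zero differences. Original n = 13; n_eff = number of nonzero differences = 13.
Nonzero differences (with sign): +8, -2, +4, +5, +8, +9, +3, +6, +9, +4, +6, +1, -9
Step 2: Count signs: positive = 11, negative = 2.
Step 3: Under H0: P(positive) = 0.5, so the number of positives S ~ Bin(13, 0.5).
Step 4: Two-sided exact p-value = sum of Bin(13,0.5) probabilities at or below the observed probability = 0.022461.
Step 5: alpha = 0.05. reject H0.

n_eff = 13, pos = 11, neg = 2, p = 0.022461, reject H0.


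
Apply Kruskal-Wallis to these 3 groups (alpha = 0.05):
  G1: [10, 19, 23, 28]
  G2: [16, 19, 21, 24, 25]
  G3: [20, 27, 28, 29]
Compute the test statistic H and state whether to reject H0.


Step 1: Combine all N = 13 observations and assign midranks.
sorted (value, group, rank): (10,G1,1), (16,G2,2), (19,G1,3.5), (19,G2,3.5), (20,G3,5), (21,G2,6), (23,G1,7), (24,G2,8), (25,G2,9), (27,G3,10), (28,G1,11.5), (28,G3,11.5), (29,G3,13)
Step 2: Sum ranks within each group.
R_1 = 23 (n_1 = 4)
R_2 = 28.5 (n_2 = 5)
R_3 = 39.5 (n_3 = 4)
Step 3: H = 12/(N(N+1)) * sum(R_i^2/n_i) - 3(N+1)
     = 12/(13*14) * (23^2/4 + 28.5^2/5 + 39.5^2/4) - 3*14
     = 0.065934 * 684.763 - 42
     = 3.149176.
Step 4: Ties present; correction factor C = 1 - 12/(13^3 - 13) = 0.994505. Corrected H = 3.149176 / 0.994505 = 3.166575.
Step 5: Under H0, H ~ chi^2(2); p-value = 0.205299.
Step 6: alpha = 0.05. fail to reject H0.

H = 3.1666, df = 2, p = 0.205299, fail to reject H0.


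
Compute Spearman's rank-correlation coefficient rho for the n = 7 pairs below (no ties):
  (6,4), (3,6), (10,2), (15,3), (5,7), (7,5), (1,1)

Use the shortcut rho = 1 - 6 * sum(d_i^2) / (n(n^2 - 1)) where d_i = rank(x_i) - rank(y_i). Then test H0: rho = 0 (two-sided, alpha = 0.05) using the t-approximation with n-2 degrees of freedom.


Step 1: Rank x and y separately (midranks; no ties here).
rank(x): 6->4, 3->2, 10->6, 15->7, 5->3, 7->5, 1->1
rank(y): 4->4, 6->6, 2->2, 3->3, 7->7, 5->5, 1->1
Step 2: d_i = R_x(i) - R_y(i); compute d_i^2.
  (4-4)^2=0, (2-6)^2=16, (6-2)^2=16, (7-3)^2=16, (3-7)^2=16, (5-5)^2=0, (1-1)^2=0
sum(d^2) = 64.
Step 3: rho = 1 - 6*64 / (7*(7^2 - 1)) = 1 - 384/336 = -0.142857.
Step 4: Under H0, t = rho * sqrt((n-2)/(1-rho^2)) = -0.3227 ~ t(5).
Step 5: Two-sided p-value from the t-distribution with 5 df = 0.759945.
Step 6: alpha = 0.05. fail to reject H0.

rho = -0.1429, p = 0.759945, fail to reject H0 at alpha = 0.05.


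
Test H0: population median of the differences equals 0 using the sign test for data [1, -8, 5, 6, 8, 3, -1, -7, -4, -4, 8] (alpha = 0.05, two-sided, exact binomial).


Step 1: Discard zero differences. Original n = 11; n_eff = number of nonzero differences = 11.
Nonzero differences (with sign): +1, -8, +5, +6, +8, +3, -1, -7, -4, -4, +8
Step 2: Count signs: positive = 6, negative = 5.
Step 3: Under H0: P(positive) = 0.5, so the number of positives S ~ Bin(11, 0.5).
Step 4: Two-sided exact p-value = sum of Bin(11,0.5) probabilities at or below the observed probability = 1.000000.
Step 5: alpha = 0.05. fail to reject H0.

n_eff = 11, pos = 6, neg = 5, p = 1.000000, fail to reject H0.


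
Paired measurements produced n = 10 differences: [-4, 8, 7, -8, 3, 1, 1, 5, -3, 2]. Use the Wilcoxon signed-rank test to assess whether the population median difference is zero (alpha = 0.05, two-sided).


Step 1: Drop any zero differences (none here) and take |d_i|.
|d| = [4, 8, 7, 8, 3, 1, 1, 5, 3, 2]
Step 2: Midrank |d_i| (ties get averaged ranks).
ranks: |4|->6, |8|->9.5, |7|->8, |8|->9.5, |3|->4.5, |1|->1.5, |1|->1.5, |5|->7, |3|->4.5, |2|->3
Step 3: Attach original signs; sum ranks with positive sign and with negative sign.
W+ = 9.5 + 8 + 4.5 + 1.5 + 1.5 + 7 + 3 = 35
W- = 6 + 9.5 + 4.5 = 20
(Check: W+ + W- = 55 should equal n(n+1)/2 = 55.)
Step 4: Test statistic W = min(W+, W-) = 20.
Step 5: Ties in |d|, so use the tie-corrected normal approximation.
        E[W] = n(n+1)/4 = 10*11/4 = 27.5.
        Tie groups: |d|=1 (t=2), |d|=3 (t=2), |d|=8 (t=2); sum(t^3 - t) = 18.
        Var[W] = n(n+1)(2n+1)/24 - sum(t^3-t)/48 = 2310/24 - 18/48 = 95.875.
        z = (W - E[W]) / sqrt(Var[W]) = (20 - 27.5) / 9.7916 = -0.7660.
        Two-sided p = 2*Phi(z) = 0.443697.
Step 6: alpha = 0.05. fail to reject H0.

W+ = 35, W- = 20, W = min = 20, p = 0.443697, fail to reject H0.


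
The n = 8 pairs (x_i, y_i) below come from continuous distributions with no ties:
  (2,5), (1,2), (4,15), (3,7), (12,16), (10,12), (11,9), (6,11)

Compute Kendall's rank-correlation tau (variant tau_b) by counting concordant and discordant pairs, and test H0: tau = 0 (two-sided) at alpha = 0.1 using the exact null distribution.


Step 1: Enumerate the 28 unordered pairs (i,j) with i<j and classify each by sign(x_j-x_i) * sign(y_j-y_i).
  (1,2):dx=-1,dy=-3->C; (1,3):dx=+2,dy=+10->C; (1,4):dx=+1,dy=+2->C; (1,5):dx=+10,dy=+11->C
  (1,6):dx=+8,dy=+7->C; (1,7):dx=+9,dy=+4->C; (1,8):dx=+4,dy=+6->C; (2,3):dx=+3,dy=+13->C
  (2,4):dx=+2,dy=+5->C; (2,5):dx=+11,dy=+14->C; (2,6):dx=+9,dy=+10->C; (2,7):dx=+10,dy=+7->C
  (2,8):dx=+5,dy=+9->C; (3,4):dx=-1,dy=-8->C; (3,5):dx=+8,dy=+1->C; (3,6):dx=+6,dy=-3->D
  (3,7):dx=+7,dy=-6->D; (3,8):dx=+2,dy=-4->D; (4,5):dx=+9,dy=+9->C; (4,6):dx=+7,dy=+5->C
  (4,7):dx=+8,dy=+2->C; (4,8):dx=+3,dy=+4->C; (5,6):dx=-2,dy=-4->C; (5,7):dx=-1,dy=-7->C
  (5,8):dx=-6,dy=-5->C; (6,7):dx=+1,dy=-3->D; (6,8):dx=-4,dy=-1->C; (7,8):dx=-5,dy=+2->D
Step 2: C = 23, D = 5, total pairs = 28.
Step 3: tau = (C - D)/(n(n-1)/2) = (23 - 5)/28 = 0.642857.
Step 4: Exact two-sided p-value (enumerate n! = 40320 permutations of y under H0): p = 0.031151.
Step 5: alpha = 0.1. reject H0.

tau_b = 0.6429 (C=23, D=5), p = 0.031151, reject H0.


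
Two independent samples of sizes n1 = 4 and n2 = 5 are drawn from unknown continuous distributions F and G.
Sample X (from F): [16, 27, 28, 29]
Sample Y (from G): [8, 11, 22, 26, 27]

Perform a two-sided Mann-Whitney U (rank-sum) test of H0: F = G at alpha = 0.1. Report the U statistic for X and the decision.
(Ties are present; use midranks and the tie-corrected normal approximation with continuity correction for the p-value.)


Step 1: Combine and sort all 9 observations; assign midranks.
sorted (value, group): (8,Y), (11,Y), (16,X), (22,Y), (26,Y), (27,X), (27,Y), (28,X), (29,X)
ranks: 8->1, 11->2, 16->3, 22->4, 26->5, 27->6.5, 27->6.5, 28->8, 29->9
Step 2: Rank sum for X: R1 = 3 + 6.5 + 8 + 9 = 26.5.
Step 3: U_X = R1 - n1(n1+1)/2 = 26.5 - 4*5/2 = 26.5 - 10 = 16.5.
       U_Y = n1*n2 - U_X = 20 - 16.5 = 3.5.
Step 4: Ties are present, so use the tie-corrected normal approximation (with continuity correction) for the p-value.
Step 5: p-value = 0.139983; compare to alpha = 0.1. fail to reject H0.

U_X = 16.5, p = 0.139983, fail to reject H0 at alpha = 0.1.


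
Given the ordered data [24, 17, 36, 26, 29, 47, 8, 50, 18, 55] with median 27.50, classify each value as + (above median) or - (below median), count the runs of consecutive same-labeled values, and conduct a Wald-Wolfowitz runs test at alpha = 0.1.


Step 1: Compute median = 27.50; label A = above, B = below.
Labels in order: BBABAABABA  (n_A = 5, n_B = 5)
Step 2: Count runs R = 8.
Step 3: Under H0 (random ordering), E[R] = 2*n_A*n_B/(n_A+n_B) + 1 = 2*5*5/10 + 1 = 6.0000.
        Var[R] = 2*n_A*n_B*(2*n_A*n_B - n_A - n_B) / ((n_A+n_B)^2 * (n_A+n_B-1)) = 2000/900 = 2.2222.
        SD[R] = 1.4907.
Step 4: Continuity-corrected z = (R - 0.5 - E[R]) / SD[R] = (8 - 0.5 - 6.0000) / 1.4907 = 1.0062.
Step 5: Two-sided p-value via normal approximation = 2*(1 - Phi(|z|)) = 0.314305.
Step 6: alpha = 0.1. fail to reject H0.

R = 8, z = 1.0062, p = 0.314305, fail to reject H0.


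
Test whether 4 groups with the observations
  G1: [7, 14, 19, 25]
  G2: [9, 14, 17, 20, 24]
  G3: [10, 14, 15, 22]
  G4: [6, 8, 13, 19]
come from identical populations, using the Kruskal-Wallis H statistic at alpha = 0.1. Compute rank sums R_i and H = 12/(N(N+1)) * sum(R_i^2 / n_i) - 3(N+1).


Step 1: Combine all N = 17 observations and assign midranks.
sorted (value, group, rank): (6,G4,1), (7,G1,2), (8,G4,3), (9,G2,4), (10,G3,5), (13,G4,6), (14,G1,8), (14,G2,8), (14,G3,8), (15,G3,10), (17,G2,11), (19,G1,12.5), (19,G4,12.5), (20,G2,14), (22,G3,15), (24,G2,16), (25,G1,17)
Step 2: Sum ranks within each group.
R_1 = 39.5 (n_1 = 4)
R_2 = 53 (n_2 = 5)
R_3 = 38 (n_3 = 4)
R_4 = 22.5 (n_4 = 4)
Step 3: H = 12/(N(N+1)) * sum(R_i^2/n_i) - 3(N+1)
     = 12/(17*18) * (39.5^2/4 + 53^2/5 + 38^2/4 + 22.5^2/4) - 3*18
     = 0.039216 * 1439.42 - 54
     = 2.448039.
Step 4: Ties present; correction factor C = 1 - 30/(17^3 - 17) = 0.993873. Corrected H = 2.448039 / 0.993873 = 2.463132.
Step 5: Under H0, H ~ chi^2(3); p-value = 0.481991.
Step 6: alpha = 0.1. fail to reject H0.

H = 2.4631, df = 3, p = 0.481991, fail to reject H0.


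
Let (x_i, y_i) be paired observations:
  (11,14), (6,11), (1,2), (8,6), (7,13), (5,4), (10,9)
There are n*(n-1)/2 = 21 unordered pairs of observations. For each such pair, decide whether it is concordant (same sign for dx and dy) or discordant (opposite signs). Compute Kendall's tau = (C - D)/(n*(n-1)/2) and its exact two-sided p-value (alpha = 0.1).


Step 1: Enumerate the 21 unordered pairs (i,j) with i<j and classify each by sign(x_j-x_i) * sign(y_j-y_i).
  (1,2):dx=-5,dy=-3->C; (1,3):dx=-10,dy=-12->C; (1,4):dx=-3,dy=-8->C; (1,5):dx=-4,dy=-1->C
  (1,6):dx=-6,dy=-10->C; (1,7):dx=-1,dy=-5->C; (2,3):dx=-5,dy=-9->C; (2,4):dx=+2,dy=-5->D
  (2,5):dx=+1,dy=+2->C; (2,6):dx=-1,dy=-7->C; (2,7):dx=+4,dy=-2->D; (3,4):dx=+7,dy=+4->C
  (3,5):dx=+6,dy=+11->C; (3,6):dx=+4,dy=+2->C; (3,7):dx=+9,dy=+7->C; (4,5):dx=-1,dy=+7->D
  (4,6):dx=-3,dy=-2->C; (4,7):dx=+2,dy=+3->C; (5,6):dx=-2,dy=-9->C; (5,7):dx=+3,dy=-4->D
  (6,7):dx=+5,dy=+5->C
Step 2: C = 17, D = 4, total pairs = 21.
Step 3: tau = (C - D)/(n(n-1)/2) = (17 - 4)/21 = 0.619048.
Step 4: Exact two-sided p-value (enumerate n! = 5040 permutations of y under H0): p = 0.069048.
Step 5: alpha = 0.1. reject H0.

tau_b = 0.6190 (C=17, D=4), p = 0.069048, reject H0.


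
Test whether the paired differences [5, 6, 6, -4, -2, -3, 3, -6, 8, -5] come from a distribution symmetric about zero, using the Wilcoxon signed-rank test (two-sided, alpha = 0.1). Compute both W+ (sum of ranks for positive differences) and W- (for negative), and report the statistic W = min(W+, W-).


Step 1: Drop any zero differences (none here) and take |d_i|.
|d| = [5, 6, 6, 4, 2, 3, 3, 6, 8, 5]
Step 2: Midrank |d_i| (ties get averaged ranks).
ranks: |5|->5.5, |6|->8, |6|->8, |4|->4, |2|->1, |3|->2.5, |3|->2.5, |6|->8, |8|->10, |5|->5.5
Step 3: Attach original signs; sum ranks with positive sign and with negative sign.
W+ = 5.5 + 8 + 8 + 2.5 + 10 = 34
W- = 4 + 1 + 2.5 + 8 + 5.5 = 21
(Check: W+ + W- = 55 should equal n(n+1)/2 = 55.)
Step 4: Test statistic W = min(W+, W-) = 21.
Step 5: Ties in |d|, so use the tie-corrected normal approximation.
        E[W] = n(n+1)/4 = 10*11/4 = 27.5.
        Tie groups: |d|=3 (t=2), |d|=5 (t=2), |d|=6 (t=3); sum(t^3 - t) = 36.
        Var[W] = n(n+1)(2n+1)/24 - sum(t^3-t)/48 = 2310/24 - 36/48 = 95.5.
        z = (W - E[W]) / sqrt(Var[W]) = (21 - 27.5) / 9.7724 = -0.6651.
        Two-sided p = 2*Phi(z) = 0.505962.
Step 6: alpha = 0.1. fail to reject H0.

W+ = 34, W- = 21, W = min = 21, p = 0.505962, fail to reject H0.


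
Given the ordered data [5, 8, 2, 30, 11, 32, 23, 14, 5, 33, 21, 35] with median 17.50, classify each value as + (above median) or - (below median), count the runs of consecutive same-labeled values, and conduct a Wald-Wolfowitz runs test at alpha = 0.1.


Step 1: Compute median = 17.50; label A = above, B = below.
Labels in order: BBBABAABBAAA  (n_A = 6, n_B = 6)
Step 2: Count runs R = 6.
Step 3: Under H0 (random ordering), E[R] = 2*n_A*n_B/(n_A+n_B) + 1 = 2*6*6/12 + 1 = 7.0000.
        Var[R] = 2*n_A*n_B*(2*n_A*n_B - n_A - n_B) / ((n_A+n_B)^2 * (n_A+n_B-1)) = 4320/1584 = 2.7273.
        SD[R] = 1.6514.
Step 4: Continuity-corrected z = (R + 0.5 - E[R]) / SD[R] = (6 + 0.5 - 7.0000) / 1.6514 = -0.3028.
Step 5: Two-sided p-value via normal approximation = 2*(1 - Phi(|z|)) = 0.762069.
Step 6: alpha = 0.1. fail to reject H0.

R = 6, z = -0.3028, p = 0.762069, fail to reject H0.


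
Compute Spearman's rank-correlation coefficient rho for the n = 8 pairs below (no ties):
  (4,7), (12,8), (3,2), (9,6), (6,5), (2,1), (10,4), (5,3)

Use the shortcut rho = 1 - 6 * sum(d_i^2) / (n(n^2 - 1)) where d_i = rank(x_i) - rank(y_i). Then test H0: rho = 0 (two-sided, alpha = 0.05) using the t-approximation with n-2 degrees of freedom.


Step 1: Rank x and y separately (midranks; no ties here).
rank(x): 4->3, 12->8, 3->2, 9->6, 6->5, 2->1, 10->7, 5->4
rank(y): 7->7, 8->8, 2->2, 6->6, 5->5, 1->1, 4->4, 3->3
Step 2: d_i = R_x(i) - R_y(i); compute d_i^2.
  (3-7)^2=16, (8-8)^2=0, (2-2)^2=0, (6-6)^2=0, (5-5)^2=0, (1-1)^2=0, (7-4)^2=9, (4-3)^2=1
sum(d^2) = 26.
Step 3: rho = 1 - 6*26 / (8*(8^2 - 1)) = 1 - 156/504 = 0.690476.
Step 4: Under H0, t = rho * sqrt((n-2)/(1-rho^2)) = 2.3382 ~ t(6).
Step 5: Two-sided p-value from the t-distribution with 6 df = 0.057990.
Step 6: alpha = 0.05. fail to reject H0.

rho = 0.6905, p = 0.057990, fail to reject H0 at alpha = 0.05.


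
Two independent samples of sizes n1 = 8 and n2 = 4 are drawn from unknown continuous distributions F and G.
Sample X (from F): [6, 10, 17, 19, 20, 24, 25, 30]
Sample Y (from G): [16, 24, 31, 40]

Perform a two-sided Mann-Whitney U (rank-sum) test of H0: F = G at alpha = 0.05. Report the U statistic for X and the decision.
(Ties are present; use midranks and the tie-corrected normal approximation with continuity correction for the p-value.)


Step 1: Combine and sort all 12 observations; assign midranks.
sorted (value, group): (6,X), (10,X), (16,Y), (17,X), (19,X), (20,X), (24,X), (24,Y), (25,X), (30,X), (31,Y), (40,Y)
ranks: 6->1, 10->2, 16->3, 17->4, 19->5, 20->6, 24->7.5, 24->7.5, 25->9, 30->10, 31->11, 40->12
Step 2: Rank sum for X: R1 = 1 + 2 + 4 + 5 + 6 + 7.5 + 9 + 10 = 44.5.
Step 3: U_X = R1 - n1(n1+1)/2 = 44.5 - 8*9/2 = 44.5 - 36 = 8.5.
       U_Y = n1*n2 - U_X = 32 - 8.5 = 23.5.
Step 4: Ties are present, so use the tie-corrected normal approximation (with continuity correction) for the p-value.
Step 5: p-value = 0.233663; compare to alpha = 0.05. fail to reject H0.

U_X = 8.5, p = 0.233663, fail to reject H0 at alpha = 0.05.


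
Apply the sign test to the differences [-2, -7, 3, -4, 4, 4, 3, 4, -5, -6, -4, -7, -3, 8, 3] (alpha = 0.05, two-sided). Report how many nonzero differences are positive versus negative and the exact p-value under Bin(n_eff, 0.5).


Step 1: Discard zero differences. Original n = 15; n_eff = number of nonzero differences = 15.
Nonzero differences (with sign): -2, -7, +3, -4, +4, +4, +3, +4, -5, -6, -4, -7, -3, +8, +3
Step 2: Count signs: positive = 7, negative = 8.
Step 3: Under H0: P(positive) = 0.5, so the number of positives S ~ Bin(15, 0.5).
Step 4: Two-sided exact p-value = sum of Bin(15,0.5) probabilities at or below the observed probability = 1.000000.
Step 5: alpha = 0.05. fail to reject H0.

n_eff = 15, pos = 7, neg = 8, p = 1.000000, fail to reject H0.


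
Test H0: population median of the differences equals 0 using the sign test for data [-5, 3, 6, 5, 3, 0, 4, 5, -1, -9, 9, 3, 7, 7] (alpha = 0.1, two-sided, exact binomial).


Step 1: Discard zero differences. Original n = 14; n_eff = number of nonzero differences = 13.
Nonzero differences (with sign): -5, +3, +6, +5, +3, +4, +5, -1, -9, +9, +3, +7, +7
Step 2: Count signs: positive = 10, negative = 3.
Step 3: Under H0: P(positive) = 0.5, so the number of positives S ~ Bin(13, 0.5).
Step 4: Two-sided exact p-value = sum of Bin(13,0.5) probabilities at or below the observed probability = 0.092285.
Step 5: alpha = 0.1. reject H0.

n_eff = 13, pos = 10, neg = 3, p = 0.092285, reject H0.


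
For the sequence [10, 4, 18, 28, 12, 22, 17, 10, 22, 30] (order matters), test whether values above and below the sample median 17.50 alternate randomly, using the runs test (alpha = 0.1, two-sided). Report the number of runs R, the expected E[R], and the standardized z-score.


Step 1: Compute median = 17.50; label A = above, B = below.
Labels in order: BBAABABBAA  (n_A = 5, n_B = 5)
Step 2: Count runs R = 6.
Step 3: Under H0 (random ordering), E[R] = 2*n_A*n_B/(n_A+n_B) + 1 = 2*5*5/10 + 1 = 6.0000.
        Var[R] = 2*n_A*n_B*(2*n_A*n_B - n_A - n_B) / ((n_A+n_B)^2 * (n_A+n_B-1)) = 2000/900 = 2.2222.
        SD[R] = 1.4907.
Step 4: R = E[R], so z = 0 with no continuity correction.
Step 5: Two-sided p-value via normal approximation = 2*(1 - Phi(|z|)) = 1.000000.
Step 6: alpha = 0.1. fail to reject H0.

R = 6, z = 0.0000, p = 1.000000, fail to reject H0.


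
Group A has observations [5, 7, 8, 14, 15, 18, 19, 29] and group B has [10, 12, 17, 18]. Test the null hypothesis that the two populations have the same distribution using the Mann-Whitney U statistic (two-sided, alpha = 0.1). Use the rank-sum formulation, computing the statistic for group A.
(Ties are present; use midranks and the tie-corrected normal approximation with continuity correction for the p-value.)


Step 1: Combine and sort all 12 observations; assign midranks.
sorted (value, group): (5,X), (7,X), (8,X), (10,Y), (12,Y), (14,X), (15,X), (17,Y), (18,X), (18,Y), (19,X), (29,X)
ranks: 5->1, 7->2, 8->3, 10->4, 12->5, 14->6, 15->7, 17->8, 18->9.5, 18->9.5, 19->11, 29->12
Step 2: Rank sum for X: R1 = 1 + 2 + 3 + 6 + 7 + 9.5 + 11 + 12 = 51.5.
Step 3: U_X = R1 - n1(n1+1)/2 = 51.5 - 8*9/2 = 51.5 - 36 = 15.5.
       U_Y = n1*n2 - U_X = 32 - 15.5 = 16.5.
Step 4: Ties are present, so use the tie-corrected normal approximation (with continuity correction) for the p-value.
Step 5: p-value = 1.000000; compare to alpha = 0.1. fail to reject H0.

U_X = 15.5, p = 1.000000, fail to reject H0 at alpha = 0.1.


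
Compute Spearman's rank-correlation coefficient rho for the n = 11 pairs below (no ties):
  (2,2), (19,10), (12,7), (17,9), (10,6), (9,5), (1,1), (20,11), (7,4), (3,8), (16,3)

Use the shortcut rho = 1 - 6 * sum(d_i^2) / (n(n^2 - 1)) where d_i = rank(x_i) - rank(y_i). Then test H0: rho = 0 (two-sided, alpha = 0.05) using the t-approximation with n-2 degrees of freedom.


Step 1: Rank x and y separately (midranks; no ties here).
rank(x): 2->2, 19->10, 12->7, 17->9, 10->6, 9->5, 1->1, 20->11, 7->4, 3->3, 16->8
rank(y): 2->2, 10->10, 7->7, 9->9, 6->6, 5->5, 1->1, 11->11, 4->4, 8->8, 3->3
Step 2: d_i = R_x(i) - R_y(i); compute d_i^2.
  (2-2)^2=0, (10-10)^2=0, (7-7)^2=0, (9-9)^2=0, (6-6)^2=0, (5-5)^2=0, (1-1)^2=0, (11-11)^2=0, (4-4)^2=0, (3-8)^2=25, (8-3)^2=25
sum(d^2) = 50.
Step 3: rho = 1 - 6*50 / (11*(11^2 - 1)) = 1 - 300/1320 = 0.772727.
Step 4: Under H0, t = rho * sqrt((n-2)/(1-rho^2)) = 3.6522 ~ t(9).
Step 5: Two-sided p-value from the t-distribution with 9 df = 0.005299.
Step 6: alpha = 0.05. reject H0.

rho = 0.7727, p = 0.005299, reject H0 at alpha = 0.05.


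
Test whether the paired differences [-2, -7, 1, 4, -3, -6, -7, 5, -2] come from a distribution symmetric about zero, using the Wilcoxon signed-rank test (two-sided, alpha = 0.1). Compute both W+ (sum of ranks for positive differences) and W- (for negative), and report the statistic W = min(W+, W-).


Step 1: Drop any zero differences (none here) and take |d_i|.
|d| = [2, 7, 1, 4, 3, 6, 7, 5, 2]
Step 2: Midrank |d_i| (ties get averaged ranks).
ranks: |2|->2.5, |7|->8.5, |1|->1, |4|->5, |3|->4, |6|->7, |7|->8.5, |5|->6, |2|->2.5
Step 3: Attach original signs; sum ranks with positive sign and with negative sign.
W+ = 1 + 5 + 6 = 12
W- = 2.5 + 8.5 + 4 + 7 + 8.5 + 2.5 = 33
(Check: W+ + W- = 45 should equal n(n+1)/2 = 45.)
Step 4: Test statistic W = min(W+, W-) = 12.
Step 5: Ties in |d|, so use the tie-corrected normal approximation.
        E[W] = n(n+1)/4 = 9*10/4 = 22.5.
        Tie groups: |d|=2 (t=2), |d|=7 (t=2); sum(t^3 - t) = 12.
        Var[W] = n(n+1)(2n+1)/24 - sum(t^3-t)/48 = 1710/24 - 12/48 = 71.
        z = (W - E[W]) / sqrt(Var[W]) = (12 - 22.5) / 8.4261 = -1.2461.
        Two-sided p = 2*Phi(z) = 0.212720.
Step 6: alpha = 0.1. fail to reject H0.

W+ = 12, W- = 33, W = min = 12, p = 0.212720, fail to reject H0.


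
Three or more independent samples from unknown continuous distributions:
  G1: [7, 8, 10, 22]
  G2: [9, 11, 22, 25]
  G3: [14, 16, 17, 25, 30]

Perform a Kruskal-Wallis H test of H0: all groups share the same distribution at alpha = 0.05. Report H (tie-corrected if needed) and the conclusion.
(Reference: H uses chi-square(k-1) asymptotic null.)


Step 1: Combine all N = 13 observations and assign midranks.
sorted (value, group, rank): (7,G1,1), (8,G1,2), (9,G2,3), (10,G1,4), (11,G2,5), (14,G3,6), (16,G3,7), (17,G3,8), (22,G1,9.5), (22,G2,9.5), (25,G2,11.5), (25,G3,11.5), (30,G3,13)
Step 2: Sum ranks within each group.
R_1 = 16.5 (n_1 = 4)
R_2 = 29 (n_2 = 4)
R_3 = 45.5 (n_3 = 5)
Step 3: H = 12/(N(N+1)) * sum(R_i^2/n_i) - 3(N+1)
     = 12/(13*14) * (16.5^2/4 + 29^2/4 + 45.5^2/5) - 3*14
     = 0.065934 * 692.362 - 42
     = 3.650275.
Step 4: Ties present; correction factor C = 1 - 12/(13^3 - 13) = 0.994505. Corrected H = 3.650275 / 0.994505 = 3.670442.
Step 5: Under H0, H ~ chi^2(2); p-value = 0.159578.
Step 6: alpha = 0.05. fail to reject H0.

H = 3.6704, df = 2, p = 0.159578, fail to reject H0.
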